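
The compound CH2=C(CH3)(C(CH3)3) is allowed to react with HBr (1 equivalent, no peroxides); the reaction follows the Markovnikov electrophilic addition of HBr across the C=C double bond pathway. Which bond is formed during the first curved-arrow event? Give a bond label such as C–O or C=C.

C–H

Step 1: Protonation of the alkene by HBr: the π bond acts as the nucleophile and picks up H⁺, giving the more stable (Markovnikov) tertiary carbocation. The H–Br bond breaks heterolytically, releasing Br⁻.
The bond formed in this step is the C–H bond.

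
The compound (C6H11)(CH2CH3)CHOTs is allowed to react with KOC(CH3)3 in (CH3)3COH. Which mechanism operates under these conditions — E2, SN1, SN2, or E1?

Conditions: a strong/bulky base with a secondary substrate bearing a β-hydrogen.
These conditions are the textbook signature of the E2 pathway.
A strong (often hindered) base removes a β-H in concert with loss of the leaving group — bimolecular elimination.

E2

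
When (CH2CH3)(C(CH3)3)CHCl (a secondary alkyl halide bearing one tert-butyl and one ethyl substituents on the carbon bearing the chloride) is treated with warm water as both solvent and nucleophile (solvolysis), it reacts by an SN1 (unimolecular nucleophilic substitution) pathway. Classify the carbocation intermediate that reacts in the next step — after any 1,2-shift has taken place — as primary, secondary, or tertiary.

tertiary

Step 1: Ionisation: the C–Cl σ-bond cleaves heterolytically; both bonding electrons depart with Cl⁻, leaving a secondary carbocation at the α-carbon.
Step 2: Carbocation rearrangement: a 1,2-methyl shift from the adjacent tert-butyl carbon converts the initially-formed secondary cation into the more stable tertiary cation.
The cation rearranges from secondary to tertiary via a 1,2-methyl shift from the adjacent tert-butyl carbon; the tertiary cation is what reacts next.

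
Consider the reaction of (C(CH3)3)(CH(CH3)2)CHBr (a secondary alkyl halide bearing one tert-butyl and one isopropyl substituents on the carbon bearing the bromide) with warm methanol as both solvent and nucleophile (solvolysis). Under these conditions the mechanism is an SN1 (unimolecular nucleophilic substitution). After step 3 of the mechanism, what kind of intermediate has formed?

oxonium ion

Step 1: Unassisted departure of Br⁻ (taking the C–Br bonding pair) generates a secondary carbocation.
Step 2: A 1,2-hydride shift from the adjacent isopropyl carbon moves the positive charge from the secondary centre to an adjacent carbon, generating a more stable tertiary carbocation.
Step 3: Nucleophilic capture: the oxygen of CH3OH bonds to the cationic carbon, producing an oxonium-ion intermediate.
After step 3 the species present is an oxonium ion.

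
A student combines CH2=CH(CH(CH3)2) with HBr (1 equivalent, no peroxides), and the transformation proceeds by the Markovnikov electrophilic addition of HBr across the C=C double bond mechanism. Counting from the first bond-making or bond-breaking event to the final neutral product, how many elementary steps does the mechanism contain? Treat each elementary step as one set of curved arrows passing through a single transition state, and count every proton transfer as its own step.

Step 1: The π electrons of the C=C bond attack a proton of HBr; Markovnikov addition places the new C–H on the less-substituted alkene carbon, so the positive charge ends up on the more-substituted carbon — a secondary carbocation. The H–Br bond breaks heterolytically, releasing Br⁻.
Step 2: A 1,2-hydride shift from the adjacent isopropyl carbon moves the positive charge from the secondary centre to an adjacent carbon, generating a more stable tertiary carbocation.
Step 3: The Br⁻ anion donates a lone pair to the carbocation, forming the new C–Br σ-bond and giving the neutral alkyl halide.
Total: 3 elementary steps.

3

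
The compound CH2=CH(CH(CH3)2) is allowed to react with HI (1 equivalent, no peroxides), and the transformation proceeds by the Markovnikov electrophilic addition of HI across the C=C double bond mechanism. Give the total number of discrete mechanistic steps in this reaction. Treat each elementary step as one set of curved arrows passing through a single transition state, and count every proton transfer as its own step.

Step 1: The π electrons of the C=C bond attack a proton of HI; Markovnikov addition places the new C–H on the less-substituted alkene carbon, so the positive charge ends up on the more-substituted carbon — a secondary carbocation. The H–I bond breaks heterolytically, releasing I⁻.
Step 2: A 1,2-hydride shift from the adjacent isopropyl carbon moves the positive charge from the secondary centre to an adjacent carbon, generating a more stable tertiary carbocation.
Step 3: Nucleophilic attack by I⁻ on the carbocation completes the addition, giving R–I.
Total: 3 elementary steps.

3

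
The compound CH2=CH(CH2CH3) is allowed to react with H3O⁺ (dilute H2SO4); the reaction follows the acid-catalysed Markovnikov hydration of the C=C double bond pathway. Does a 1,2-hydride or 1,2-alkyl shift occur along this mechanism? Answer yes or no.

The first-formed carbocation is secondary.
No single 1,2-shift to an adjacent carbon would produce a more-substituted cation than the one already present, so no rearrangement occurs.

no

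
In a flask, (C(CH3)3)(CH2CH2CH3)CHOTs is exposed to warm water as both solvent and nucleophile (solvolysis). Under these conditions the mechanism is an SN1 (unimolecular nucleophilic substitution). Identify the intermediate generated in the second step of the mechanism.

tertiary carbocation

Step 1: Rate-determining heterolysis of the C–O bond gives TsO⁻ and a secondary carbocation.
Step 2: A methyl group with its bonding pair migrates from the adjacent tert-butyl carbon to the cationic centre — a 1,2-methyl shift — upgrading the secondary cation to a tertiary one.
After step 2 the species present is a tertiary carbocation.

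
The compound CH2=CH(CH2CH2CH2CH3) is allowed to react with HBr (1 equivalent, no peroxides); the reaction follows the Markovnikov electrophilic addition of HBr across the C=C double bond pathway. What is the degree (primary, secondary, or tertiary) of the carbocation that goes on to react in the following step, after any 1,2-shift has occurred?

secondary

Step 1: The π electrons of the C=C bond attack a proton of HBr; Markovnikov addition places the new C–H on the less-substituted alkene carbon, so the positive charge ends up on the more-substituted carbon — a secondary carbocation. The H–Br bond breaks heterolytically, releasing Br⁻.
No single 1,2-shift to an adjacent carbon would give a more-substituted cation, so no rearrangement occurs.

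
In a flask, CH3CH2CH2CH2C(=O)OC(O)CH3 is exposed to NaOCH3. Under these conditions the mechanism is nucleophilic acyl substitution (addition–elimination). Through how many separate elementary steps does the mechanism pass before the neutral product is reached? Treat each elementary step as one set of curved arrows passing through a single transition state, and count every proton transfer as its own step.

2

Step 1: Nucleophilic addition of CH3O⁻ to the acyl carbon breaks the π(C=O) bond and yields a tetrahedral, anionic intermediate.
Step 2: An oxygen lone pair re-forms the C=O π bond as the C–O σ-bond breaks; CH3CO2⁻ is expelled.
Total: 2 elementary steps.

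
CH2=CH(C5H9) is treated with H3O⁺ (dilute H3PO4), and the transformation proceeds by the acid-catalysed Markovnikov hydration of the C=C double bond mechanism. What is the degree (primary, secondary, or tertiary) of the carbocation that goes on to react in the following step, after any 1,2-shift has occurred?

Step 1: Electrophilic addition begins with the π(C=C) electrons forming a bond to the proton of H3O⁺. Following Markovnikov's rule, the resulting cation is secondary. H2O is released.
Step 2: Carbocation rearrangement: a 1,2-hydride shift from the adjacent cyclopentyl carbon converts the initially-formed secondary cation into the more stable tertiary cation.
The cation rearranges from secondary to tertiary via a 1,2-hydride shift from the adjacent cyclopentyl carbon; the tertiary cation is what reacts next.

tertiary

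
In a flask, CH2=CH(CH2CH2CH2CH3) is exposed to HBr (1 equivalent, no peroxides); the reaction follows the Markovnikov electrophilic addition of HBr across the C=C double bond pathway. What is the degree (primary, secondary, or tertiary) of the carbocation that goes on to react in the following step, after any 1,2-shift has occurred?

Step 1: The π electrons of the C=C bond attack a proton of HBr; Markovnikov addition places the new C–H on the less-substituted alkene carbon, so the positive charge ends up on the more-substituted carbon — a secondary carbocation. The H–Br bond breaks heterolytically, releasing Br⁻.
No single 1,2-shift to an adjacent carbon would give a more-substituted cation, so no rearrangement occurs.

secondary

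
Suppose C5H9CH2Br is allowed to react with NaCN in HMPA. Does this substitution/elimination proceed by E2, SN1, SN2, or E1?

SN2

Conditions: a primary substrate with a strong nucleophile in the polar aprotic solvent HMPA.
These conditions are the textbook signature of the SN2 pathway.
An unhindered substrate with a strong nucleophile in a polar aprotic solvent favours one-step backside displacement.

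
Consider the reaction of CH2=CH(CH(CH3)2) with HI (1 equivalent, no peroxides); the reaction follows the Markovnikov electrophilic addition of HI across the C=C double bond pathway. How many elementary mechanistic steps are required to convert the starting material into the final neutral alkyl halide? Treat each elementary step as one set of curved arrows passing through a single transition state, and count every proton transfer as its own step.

Step 1: The π electrons of the C=C bond attack a proton of HI; Markovnikov addition places the new C–H on the less-substituted alkene carbon, so the positive charge ends up on the more-substituted carbon — a secondary carbocation. The H–I bond breaks heterolytically, releasing I⁻.
Step 2: A 1,2-hydride shift from the adjacent isopropyl carbon moves the positive charge from the secondary centre to an adjacent carbon, generating a more stable tertiary carbocation.
Step 3: I⁻ captures the cation: a lone pair on I⁻ fills the empty p orbital, producing the alkyl halide product.
Total: 3 elementary steps.

3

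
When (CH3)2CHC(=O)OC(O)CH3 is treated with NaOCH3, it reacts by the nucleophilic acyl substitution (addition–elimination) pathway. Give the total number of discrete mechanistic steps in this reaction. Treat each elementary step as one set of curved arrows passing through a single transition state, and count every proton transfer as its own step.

2

Step 1: Nucleophilic addition of CH3O⁻ to the acyl carbon breaks the π(C=O) bond and yields a tetrahedral, anionic intermediate.
Step 2: Elimination step: re-formation of the carbonyl π bond drives out CH3CO2⁻, giving the new acyl compound.
Total: 2 elementary steps.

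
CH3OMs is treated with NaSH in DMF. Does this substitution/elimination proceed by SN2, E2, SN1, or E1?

Conditions: a methyl substrate with a strong nucleophile in the polar aprotic solvent DMF.
These conditions are the textbook signature of the SN2 pathway.
An unhindered substrate with a strong nucleophile in a polar aprotic solvent favours one-step backside displacement.

SN2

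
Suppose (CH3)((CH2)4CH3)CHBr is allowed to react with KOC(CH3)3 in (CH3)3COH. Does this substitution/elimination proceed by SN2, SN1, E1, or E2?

Conditions: a strong/bulky base with a secondary substrate bearing a β-hydrogen.
These conditions are the textbook signature of the E2 pathway.
A strong (often hindered) base removes a β-H in concert with loss of the leaving group — bimolecular elimination.

E2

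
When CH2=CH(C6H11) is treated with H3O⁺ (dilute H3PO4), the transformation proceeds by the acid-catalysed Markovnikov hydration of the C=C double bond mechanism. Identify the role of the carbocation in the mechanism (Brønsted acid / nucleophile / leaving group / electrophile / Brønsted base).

electrophile

Step 3: Nucleophilic capture of the cation by H2O produces the protonated alcohol (an oxonium ion).
The carbocation accepts an electron pair into an empty or π* orbital — it is the electrophile.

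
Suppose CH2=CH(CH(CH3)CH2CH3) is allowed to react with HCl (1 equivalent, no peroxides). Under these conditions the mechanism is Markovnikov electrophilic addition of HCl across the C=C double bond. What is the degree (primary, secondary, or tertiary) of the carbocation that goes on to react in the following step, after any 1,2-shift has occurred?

tertiary

Step 1: Protonation of the alkene by HCl: the π bond acts as the nucleophile and picks up H⁺, giving the more stable (Markovnikov) secondary carbocation. The H–Cl bond breaks heterolytically, releasing Cl⁻.
Step 2: A 1,2-hydride shift from the adjacent sec-butyl carbon moves the positive charge from the secondary centre to an adjacent carbon, generating a more stable tertiary carbocation.
The cation rearranges from secondary to tertiary via a 1,2-hydride shift from the adjacent sec-butyl carbon; the tertiary cation is what reacts next.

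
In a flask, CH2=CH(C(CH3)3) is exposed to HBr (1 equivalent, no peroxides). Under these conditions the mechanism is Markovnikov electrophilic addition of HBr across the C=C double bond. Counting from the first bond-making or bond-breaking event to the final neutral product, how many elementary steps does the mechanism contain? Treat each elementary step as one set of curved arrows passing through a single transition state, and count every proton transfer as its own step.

3

Step 1: The π electrons of the C=C bond attack a proton of HBr; Markovnikov addition places the new C–H on the less-substituted alkene carbon, so the positive charge ends up on the more-substituted carbon — a secondary carbocation. The H–Br bond breaks heterolytically, releasing Br⁻.
Step 2: A 1,2-methyl shift from the adjacent tert-butyl carbon moves the positive charge from the secondary centre to an adjacent carbon, generating a more stable tertiary carbocation.
Step 3: The Br⁻ anion donates a lone pair to the carbocation, forming the new C–Br σ-bond and giving the neutral alkyl halide.
Total: 3 elementary steps.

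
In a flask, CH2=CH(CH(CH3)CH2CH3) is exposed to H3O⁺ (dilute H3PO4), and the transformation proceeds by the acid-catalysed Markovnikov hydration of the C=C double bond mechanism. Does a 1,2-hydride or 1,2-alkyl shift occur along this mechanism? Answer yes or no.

The first-formed carbocation is secondary.
The adjacent sec-butyl carbon already bears 2 other carbon substituents and has a hydrogen to migrate; after a 1,2-hydride shift from that carbon the positive charge sits on a tertiary centre.
Tertiary is more stable than secondary, so the shift occurs.

yes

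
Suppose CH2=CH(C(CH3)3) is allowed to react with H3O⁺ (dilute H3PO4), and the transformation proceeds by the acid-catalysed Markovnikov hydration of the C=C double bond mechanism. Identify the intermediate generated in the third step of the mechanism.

Step 1: Protonation of the alkene by H3O⁺: the π bond acts as the nucleophile and picks up H⁺, giving the more stable (Markovnikov) secondary carbocation. H2O is released.
Step 2: A 1,2-methyl shift from the adjacent tert-butyl carbon moves the positive charge from the secondary centre to an adjacent carbon, generating a more stable tertiary carbocation.
Step 3: Water acts as the nucleophile: an oxygen lone pair bonds to the cationic carbon, giving an oxonium-ion intermediate.
After step 3 the species present is an oxonium ion.

oxonium ion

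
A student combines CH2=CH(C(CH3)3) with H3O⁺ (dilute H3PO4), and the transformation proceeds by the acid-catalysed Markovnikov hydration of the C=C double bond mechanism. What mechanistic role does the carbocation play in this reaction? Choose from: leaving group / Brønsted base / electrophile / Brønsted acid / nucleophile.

electrophile

Step 3: A lone pair on the oxygen of H2O attacks the carbocation, forming a C–O bond and an oxonium ion (a protonated alcohol).
The carbocation accepts an electron pair into an empty or π* orbital — it is the electrophile.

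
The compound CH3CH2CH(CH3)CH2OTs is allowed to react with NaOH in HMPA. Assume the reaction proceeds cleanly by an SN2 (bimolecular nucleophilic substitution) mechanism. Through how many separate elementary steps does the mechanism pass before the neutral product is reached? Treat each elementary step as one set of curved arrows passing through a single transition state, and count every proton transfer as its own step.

1

Step 1: The hydroxide nucleophile donates a lone pair from O to the α-carbon in a backside attack; simultaneously the C–O σ-bond breaks and both of its electrons leave with TsO⁻. One concerted step with inversion of configuration.
Total: 1 elementary step.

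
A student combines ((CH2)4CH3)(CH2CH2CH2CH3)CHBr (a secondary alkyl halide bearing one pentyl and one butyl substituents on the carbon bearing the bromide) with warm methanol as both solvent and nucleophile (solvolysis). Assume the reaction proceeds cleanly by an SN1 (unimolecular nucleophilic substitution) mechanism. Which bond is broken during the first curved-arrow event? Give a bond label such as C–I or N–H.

Step 1: Rate-determining heterolysis of the C–Br bond gives Br⁻ and a secondary carbocation.
The bond broken in this step is the C–Br bond.

C–Br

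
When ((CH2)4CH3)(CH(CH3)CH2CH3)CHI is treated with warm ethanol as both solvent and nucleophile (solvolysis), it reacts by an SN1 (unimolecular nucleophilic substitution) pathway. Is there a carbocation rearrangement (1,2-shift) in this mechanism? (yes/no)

yes

The first-formed carbocation is secondary.
The adjacent sec-butyl carbon already bears 2 other carbon substituents and has a hydrogen to migrate; after a 1,2-hydride shift from that carbon the positive charge sits on a tertiary centre.
Tertiary is more stable than secondary, so the shift occurs.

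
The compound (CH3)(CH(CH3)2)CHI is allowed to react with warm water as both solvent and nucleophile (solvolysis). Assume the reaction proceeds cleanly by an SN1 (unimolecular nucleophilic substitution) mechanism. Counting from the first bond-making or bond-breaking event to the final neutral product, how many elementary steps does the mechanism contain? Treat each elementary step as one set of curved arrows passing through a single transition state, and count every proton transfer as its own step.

Step 1: The C–I bond breaks with both electrons going to the iodide; I⁻ leaves and a secondary carbocation remains.
Step 2: A 1,2-hydride shift from the adjacent isopropyl carbon moves the positive charge from the secondary centre to an adjacent carbon, generating a more stable tertiary carbocation.
Step 3: H2O donates an oxygen lone pair into the empty p orbital of the cation, giving a protonated alcohol (an oxonium ion).
Step 4: Deprotonation of the oxonium oxygen by solvent water yields the neutral alcohol.
Total: 4 elementary steps.

4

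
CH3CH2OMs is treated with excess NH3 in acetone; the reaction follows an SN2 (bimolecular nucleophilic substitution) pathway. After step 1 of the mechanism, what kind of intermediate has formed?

ammonium ion

Step 1: A lone pair on the N of NH3 attacks the α-carbon from the back side while the C–O bond breaks; both bonding electrons leave with MsO⁻. The product of this concerted step is an alkylammonium ion.
After step 1 the species present is an ammonium ion.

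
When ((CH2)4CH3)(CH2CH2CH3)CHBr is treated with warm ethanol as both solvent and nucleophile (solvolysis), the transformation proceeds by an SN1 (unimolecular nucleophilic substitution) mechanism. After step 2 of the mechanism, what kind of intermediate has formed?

Step 1: Ionisation: the C–Br σ-bond cleaves heterolytically; both bonding electrons depart with Br⁻, leaving a secondary carbocation at the α-carbon.
Step 2: A lone pair on the oxygen of CH3CH2OH attacks the carbocation, forming a new C–O σ-bond and an oxonium ion.
After step 2 the species present is an oxonium ion.

oxonium ion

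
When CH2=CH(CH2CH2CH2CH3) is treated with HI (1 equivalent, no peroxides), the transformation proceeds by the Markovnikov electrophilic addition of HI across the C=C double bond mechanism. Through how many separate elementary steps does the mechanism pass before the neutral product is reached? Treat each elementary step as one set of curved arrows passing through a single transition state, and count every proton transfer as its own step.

2

Step 1: Protonation of the alkene by HI: the π bond acts as the nucleophile and picks up H⁺, giving the more stable (Markovnikov) secondary carbocation. The H–I bond breaks heterolytically, releasing I⁻.
(No 1,2-shift: no single shift to an adjacent carbon would give a more stable cation.)
Step 2: The I⁻ anion donates a lone pair to the carbocation, forming the new C–I σ-bond and giving the neutral alkyl halide.
Total: 2 elementary steps.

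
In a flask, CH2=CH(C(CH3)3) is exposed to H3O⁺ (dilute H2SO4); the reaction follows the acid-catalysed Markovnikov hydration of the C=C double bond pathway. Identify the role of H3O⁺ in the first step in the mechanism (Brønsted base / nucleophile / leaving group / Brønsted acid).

Brønsted acid

Step 1: Protonation of the alkene by H3O⁺: the π bond acts as the nucleophile and picks up H⁺, giving the more stable (Markovnikov) secondary carbocation. H2O is released.
H3O⁺ in the first step donates a proton in a proton-transfer step — a Brønsted acid.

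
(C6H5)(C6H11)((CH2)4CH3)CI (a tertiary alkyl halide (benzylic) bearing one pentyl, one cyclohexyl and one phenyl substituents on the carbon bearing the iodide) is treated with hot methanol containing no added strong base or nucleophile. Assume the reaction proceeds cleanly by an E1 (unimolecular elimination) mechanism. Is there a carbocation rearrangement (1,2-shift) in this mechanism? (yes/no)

no

The first-formed carbocation is tertiary.
No single 1,2-shift to an adjacent carbon would produce a more-substituted cation than the one already present, so no rearrangement occurs.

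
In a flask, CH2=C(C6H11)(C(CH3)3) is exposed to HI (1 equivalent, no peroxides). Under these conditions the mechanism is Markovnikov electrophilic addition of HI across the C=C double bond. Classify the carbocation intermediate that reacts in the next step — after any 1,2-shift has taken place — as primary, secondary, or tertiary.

Step 1: Protonation of the alkene by HI: the π bond acts as the nucleophile and picks up H⁺, giving the more stable (Markovnikov) tertiary carbocation. The H–I bond breaks heterolytically, releasing I⁻.
No single 1,2-shift to an adjacent carbon would give a more-substituted cation, so no rearrangement occurs.

tertiary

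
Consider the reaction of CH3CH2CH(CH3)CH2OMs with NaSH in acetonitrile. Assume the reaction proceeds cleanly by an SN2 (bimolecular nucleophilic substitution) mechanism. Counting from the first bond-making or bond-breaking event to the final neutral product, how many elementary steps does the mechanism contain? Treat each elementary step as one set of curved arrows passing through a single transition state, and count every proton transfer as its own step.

1

Step 1: HS⁻ attacks the back face of the α-carbon while MsO⁻ departs with the C–O bonding pair — a single concerted displacement through a pentacoordinate transition state.
Total: 1 elementary step.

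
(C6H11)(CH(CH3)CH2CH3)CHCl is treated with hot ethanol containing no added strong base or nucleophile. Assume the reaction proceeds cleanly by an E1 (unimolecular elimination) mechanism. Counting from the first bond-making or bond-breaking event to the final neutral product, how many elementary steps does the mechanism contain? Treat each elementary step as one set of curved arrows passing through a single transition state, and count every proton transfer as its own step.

3

Step 1: The C–Cl bond breaks with both electrons going to the chloride; Cl⁻ leaves and a secondary carbocation remains.
Step 2: Carbocation rearrangement: a 1,2-hydride shift from the adjacent cyclohexyl carbon converts the initially-formed secondary cation into the more stable tertiary cation.
Step 3: A weak base (an ethanol molecule from the solvent) removes a proton from a carbon adjacent to the cationic centre; the electrons of that C–H bond become the new π(C=C) bond, giving the alkene.
Total: 3 elementary steps.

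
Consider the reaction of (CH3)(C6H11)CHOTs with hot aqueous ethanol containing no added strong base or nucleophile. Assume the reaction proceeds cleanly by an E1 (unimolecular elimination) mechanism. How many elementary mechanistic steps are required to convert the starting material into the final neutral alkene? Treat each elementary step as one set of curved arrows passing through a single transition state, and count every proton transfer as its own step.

Step 1: Ionisation: the C–O σ-bond cleaves heterolytically; both bonding electrons depart with TsO⁻, leaving a secondary carbocation at the α-carbon.
Step 2: A 1,2-hydride shift from the adjacent cyclohexyl carbon moves the positive charge from the secondary centre to an adjacent carbon, generating a more stable tertiary carbocation.
Step 3: A weak base (a water (or ethanol) molecule from the solvent) removes a proton from a carbon adjacent to the cationic centre; the electrons of that C–H bond become the new π(C=C) bond, giving the alkene.
Total: 3 elementary steps.

3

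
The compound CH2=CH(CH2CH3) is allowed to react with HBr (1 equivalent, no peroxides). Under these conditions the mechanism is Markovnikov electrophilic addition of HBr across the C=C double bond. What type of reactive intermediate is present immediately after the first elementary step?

secondary carbocation

Step 1: The π electrons of the C=C bond attack a proton of HBr; Markovnikov addition places the new C–H on the less-substituted alkene carbon, so the positive charge ends up on the more-substituted carbon — a secondary carbocation. The H–Br bond breaks heterolytically, releasing Br⁻.
After step 1 the species present is a secondary carbocation.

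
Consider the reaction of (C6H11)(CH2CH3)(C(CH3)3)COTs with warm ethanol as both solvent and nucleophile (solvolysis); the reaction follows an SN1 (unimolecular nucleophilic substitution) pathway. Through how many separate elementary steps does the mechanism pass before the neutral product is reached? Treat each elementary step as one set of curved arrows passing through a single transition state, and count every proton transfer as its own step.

Step 1: Unassisted departure of TsO⁻ (taking the C–O bonding pair) generates a tertiary carbocation.
(No 1,2-shift: no single shift to an adjacent carbon would give a more stable cation.)
Step 2: A lone pair on the oxygen of CH3CH2OH attacks the carbocation, forming a new C–O σ-bond and an oxonium ion.
Step 3: Proton transfer from the O–H of the oxonium ion to a solvent molecule delivers the neutral ether.
Total: 3 elementary steps.

3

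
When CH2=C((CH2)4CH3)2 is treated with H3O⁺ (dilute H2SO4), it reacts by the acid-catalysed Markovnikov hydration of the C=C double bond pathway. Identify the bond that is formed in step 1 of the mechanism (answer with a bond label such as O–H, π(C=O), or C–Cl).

C–H

Step 1: Electrophilic addition begins with the π(C=C) electrons forming a bond to the proton of H3O⁺. Following Markovnikov's rule, the resulting cation is tertiary. H2O is released.
The bond formed in this step is the C–H bond.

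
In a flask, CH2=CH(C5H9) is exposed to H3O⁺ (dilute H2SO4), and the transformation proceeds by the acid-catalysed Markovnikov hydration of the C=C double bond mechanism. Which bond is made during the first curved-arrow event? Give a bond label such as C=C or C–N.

Step 1: Protonation of the alkene by H3O⁺: the π bond acts as the nucleophile and picks up H⁺, giving the more stable (Markovnikov) secondary carbocation. H2O is released.
The bond formed in this step is the C–H bond.

C–H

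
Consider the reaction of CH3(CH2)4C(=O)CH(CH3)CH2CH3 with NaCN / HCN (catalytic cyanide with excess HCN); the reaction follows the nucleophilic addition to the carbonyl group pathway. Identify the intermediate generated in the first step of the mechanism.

tetrahedral alkoxide intermediate

Step 1: CN⁻ attacks the sp² carbonyl carbon; the C=O π bond breaks and the electrons end up as a lone pair on the alkoxide oxygen of the tetrahedral intermediate.
After step 1 the species present is a tetrahedral alkoxide intermediate.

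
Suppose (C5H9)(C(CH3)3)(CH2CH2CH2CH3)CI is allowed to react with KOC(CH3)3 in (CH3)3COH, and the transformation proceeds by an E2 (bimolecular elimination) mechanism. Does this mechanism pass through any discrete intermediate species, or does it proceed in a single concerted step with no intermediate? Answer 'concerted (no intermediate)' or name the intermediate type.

concerted (no intermediate)

Concerted anti-periplanar elimination: (CH3)3CO⁻ abstracts a β-H while I⁻ leaves, and the C–H electrons become the new C=C π bond — all in a single transition state.
All bond changes occur in one transition state; no discrete intermediate is formed.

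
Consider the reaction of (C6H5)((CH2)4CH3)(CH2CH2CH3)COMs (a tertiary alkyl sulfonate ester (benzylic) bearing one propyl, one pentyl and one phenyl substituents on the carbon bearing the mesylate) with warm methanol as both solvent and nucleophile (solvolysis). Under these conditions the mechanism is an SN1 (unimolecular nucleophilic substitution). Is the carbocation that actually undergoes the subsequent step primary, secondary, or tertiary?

tertiary

Step 1: Unassisted departure of MsO⁻ (taking the C–O bonding pair) generates a tertiary carbocation.
No single 1,2-shift to an adjacent carbon would give a more-substituted cation, so no rearrangement occurs.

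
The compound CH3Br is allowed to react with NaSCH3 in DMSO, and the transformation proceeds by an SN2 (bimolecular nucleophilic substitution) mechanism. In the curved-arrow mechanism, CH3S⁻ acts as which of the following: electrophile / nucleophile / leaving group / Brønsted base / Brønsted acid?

nucleophile

Step 1: The methanethiolate nucleophile donates a lone pair from S to the α-carbon in a backside attack; simultaneously the C–Br σ-bond breaks and both of its electrons leave with Br⁻. One concerted step with inversion of configuration.
CH3S⁻ donates an electron pair to form a new σ-bond to carbon — it is the nucleophile.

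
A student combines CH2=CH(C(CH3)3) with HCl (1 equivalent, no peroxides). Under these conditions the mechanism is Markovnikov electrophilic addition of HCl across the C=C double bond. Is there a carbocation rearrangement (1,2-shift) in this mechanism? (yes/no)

The first-formed carbocation is secondary.
The adjacent tert-butyl carbon has no hydrogen but bears methyl groups; migration of one methyl with its bonding pair (a 1,2-methyl shift) places the charge on a tertiary centre.
Tertiary is more stable than secondary, so the shift occurs.

yes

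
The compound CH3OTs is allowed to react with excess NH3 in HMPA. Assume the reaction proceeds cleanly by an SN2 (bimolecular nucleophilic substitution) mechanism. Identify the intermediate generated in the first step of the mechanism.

ammonium ion

Step 1: A lone pair on the N of NH3 attacks the α-carbon from the back side while the C–O bond breaks; both bonding electrons leave with TsO⁻. The product of this concerted step is an alkylammonium ion.
After step 1 the species present is an ammonium ion.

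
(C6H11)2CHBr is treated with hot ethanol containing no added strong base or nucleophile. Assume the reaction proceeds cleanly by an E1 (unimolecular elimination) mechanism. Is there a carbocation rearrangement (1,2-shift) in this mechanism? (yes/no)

The first-formed carbocation is secondary.
The adjacent cyclohexyl carbon already bears 2 other carbon substituents and has a hydrogen to migrate; after a 1,2-hydride shift from that carbon the positive charge sits on a tertiary centre.
Tertiary is more stable than secondary, so the shift occurs.

yes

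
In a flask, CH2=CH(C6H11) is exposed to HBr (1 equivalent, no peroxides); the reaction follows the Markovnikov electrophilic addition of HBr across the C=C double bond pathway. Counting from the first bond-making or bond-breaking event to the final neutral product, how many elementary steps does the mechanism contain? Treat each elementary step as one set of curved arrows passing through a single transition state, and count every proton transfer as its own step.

3

Step 1: The π electrons of the C=C bond attack a proton of HBr; Markovnikov addition places the new C–H on the less-substituted alkene carbon, so the positive charge ends up on the more-substituted carbon — a secondary carbocation. The H–Br bond breaks heterolytically, releasing Br⁻.
Step 2: A 1,2-hydride shift from the adjacent cyclohexyl carbon moves the positive charge from the secondary centre to an adjacent carbon, generating a more stable tertiary carbocation.
Step 3: The Br⁻ anion donates a lone pair to the carbocation, forming the new C–Br σ-bond and giving the neutral alkyl halide.
Total: 3 elementary steps.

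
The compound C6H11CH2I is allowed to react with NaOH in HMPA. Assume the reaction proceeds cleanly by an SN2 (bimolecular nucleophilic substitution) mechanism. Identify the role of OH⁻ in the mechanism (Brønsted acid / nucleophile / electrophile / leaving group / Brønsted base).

nucleophile

Step 1: OH⁻ attacks the back face of the α-carbon while I⁻ departs with the C–I bonding pair — a single concerted displacement through a pentacoordinate transition state.
OH⁻ donates an electron pair to form a new σ-bond to carbon — it is the nucleophile.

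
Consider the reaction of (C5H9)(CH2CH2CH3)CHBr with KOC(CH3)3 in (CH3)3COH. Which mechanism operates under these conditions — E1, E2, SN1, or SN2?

E2

Conditions: a strong/bulky base with a secondary substrate bearing a β-hydrogen.
These conditions are the textbook signature of the E2 pathway.
A strong (often hindered) base removes a β-H in concert with loss of the leaving group — bimolecular elimination.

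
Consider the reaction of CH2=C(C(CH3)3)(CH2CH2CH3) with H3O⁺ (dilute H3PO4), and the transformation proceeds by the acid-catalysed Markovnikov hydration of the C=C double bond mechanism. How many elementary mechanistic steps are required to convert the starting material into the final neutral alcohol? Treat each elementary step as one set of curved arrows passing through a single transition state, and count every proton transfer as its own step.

3

Step 1: The π electrons of the C=C bond attack a proton of H3O⁺; Markovnikov addition places the new C–H on the less-substituted alkene carbon, so the positive charge ends up on the more-substituted carbon — a tertiary carbocation. H2O is released.
(No 1,2-shift: no single shift to an adjacent carbon would give a more stable cation.)
Step 2: A lone pair on the oxygen of H2O attacks the carbocation, forming a C–O bond and an oxonium ion (a protonated alcohol).
Step 3: H2O removes a proton from the oxonium oxygen, regenerating H3O⁺ and giving the neutral alcohol.
Total: 3 elementary steps.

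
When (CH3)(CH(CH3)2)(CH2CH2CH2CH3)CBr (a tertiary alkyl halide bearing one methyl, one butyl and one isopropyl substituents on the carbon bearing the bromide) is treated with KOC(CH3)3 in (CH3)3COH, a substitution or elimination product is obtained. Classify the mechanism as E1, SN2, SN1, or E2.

Conditions: a strong/bulky base with a tertiary substrate bearing a β-hydrogen.
These conditions are the textbook signature of the E2 pathway.
A strong (often hindered) base removes a β-H in concert with loss of the leaving group — bimolecular elimination.

E2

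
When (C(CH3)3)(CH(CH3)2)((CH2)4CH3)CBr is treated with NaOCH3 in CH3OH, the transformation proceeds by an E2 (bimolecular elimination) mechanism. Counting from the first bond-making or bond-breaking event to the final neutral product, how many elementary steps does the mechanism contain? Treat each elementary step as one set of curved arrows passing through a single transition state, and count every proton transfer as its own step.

1

Step 1: In one step, CH3O⁻ pulls off a β-proton, the C–Br bond cleaves, and a C=C double bond forms between the α- and β-carbons (E2, anti elimination).
Total: 1 elementary step.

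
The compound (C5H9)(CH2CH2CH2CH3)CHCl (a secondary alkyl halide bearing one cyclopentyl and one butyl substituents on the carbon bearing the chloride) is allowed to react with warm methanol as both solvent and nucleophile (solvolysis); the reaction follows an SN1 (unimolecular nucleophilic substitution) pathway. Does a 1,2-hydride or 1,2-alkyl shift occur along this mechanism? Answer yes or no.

yes

The first-formed carbocation is secondary.
The adjacent cyclopentyl carbon already bears 2 other carbon substituents and has a hydrogen to migrate; after a 1,2-hydride shift from that carbon the positive charge sits on a tertiary centre.
Tertiary is more stable than secondary, so the shift occurs.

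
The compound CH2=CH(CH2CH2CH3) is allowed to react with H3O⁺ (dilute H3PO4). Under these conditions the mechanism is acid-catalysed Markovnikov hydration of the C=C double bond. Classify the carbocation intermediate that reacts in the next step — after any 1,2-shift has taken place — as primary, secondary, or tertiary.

Step 1: The π electrons of the C=C bond attack a proton of H3O⁺; Markovnikov addition places the new C–H on the less-substituted alkene carbon, so the positive charge ends up on the more-substituted carbon — a secondary carbocation. H2O is released.
No single 1,2-shift to an adjacent carbon would give a more-substituted cation, so no rearrangement occurs.

secondary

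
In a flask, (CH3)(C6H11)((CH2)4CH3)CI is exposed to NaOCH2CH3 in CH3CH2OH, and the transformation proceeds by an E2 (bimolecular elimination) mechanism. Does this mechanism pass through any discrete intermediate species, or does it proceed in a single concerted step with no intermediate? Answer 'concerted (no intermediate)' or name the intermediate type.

The strong base CH3CH2O⁻ removes a β-hydrogen; in the same concerted event the electrons of the breaking C–H bond form the new π(C=C) bond and the C–I σ-bond breaks, expelling I⁻. Anti-periplanar geometry; one transition state.
All bond changes occur in one transition state; no discrete intermediate is formed.

concerted (no intermediate)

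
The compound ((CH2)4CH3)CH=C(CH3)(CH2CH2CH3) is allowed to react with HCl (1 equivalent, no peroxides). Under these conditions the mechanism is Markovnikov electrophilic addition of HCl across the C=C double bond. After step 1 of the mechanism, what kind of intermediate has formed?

tertiary carbocation

Step 1: Protonation of the alkene by HCl: the π bond acts as the nucleophile and picks up H⁺, giving the more stable (Markovnikov) tertiary carbocation. The H–Cl bond breaks heterolytically, releasing Cl⁻.
After step 1 the species present is a tertiary carbocation.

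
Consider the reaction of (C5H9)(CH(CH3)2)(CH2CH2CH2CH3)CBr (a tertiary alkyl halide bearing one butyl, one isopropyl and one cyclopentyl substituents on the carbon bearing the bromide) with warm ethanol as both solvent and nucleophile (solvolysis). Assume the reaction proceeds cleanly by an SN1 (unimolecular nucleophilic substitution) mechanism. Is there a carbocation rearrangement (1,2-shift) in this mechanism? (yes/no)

no

The first-formed carbocation is tertiary.
No single 1,2-shift to an adjacent carbon would produce a more-substituted cation than the one already present, so no rearrangement occurs.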